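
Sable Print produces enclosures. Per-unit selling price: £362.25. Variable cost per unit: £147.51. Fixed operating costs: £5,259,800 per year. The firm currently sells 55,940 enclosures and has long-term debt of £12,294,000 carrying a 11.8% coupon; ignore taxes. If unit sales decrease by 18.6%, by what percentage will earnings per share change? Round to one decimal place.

At 55,940 units, contribution = 55,940 × £214.74 = £12,012,555.60.
Subtracting fixed costs: EBIT = £12,012,555.60 − £5,259,800 = £6,752,755.60.
After interest of £1,450,692.00, pre-tax earnings = £5,302,063.60.
Degree of combined leverage = contribution ÷ (EBIT − I) = £12,012,555.60 ÷ £5,302,063.60 = 2.2656.
EPS therefore changes by 2.2656 × (-18.6%) = -42.1%.

-42.1%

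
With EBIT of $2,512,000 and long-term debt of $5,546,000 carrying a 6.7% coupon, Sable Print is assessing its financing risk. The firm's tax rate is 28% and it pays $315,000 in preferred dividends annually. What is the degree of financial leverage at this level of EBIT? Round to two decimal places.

Interest = $371,582.00.
Preferred dividends grossed up pre-tax: $315,000 / (1 − 0.28) = $437,500.00.
DFL = EBIT ÷ [EBIT − I − D_p/(1−t)] = $2,512,000 ÷ [$2,512,000 − $371,582.00 − $437,500.00] = $2,512,000 ÷ $1,702,918.00 = 1.4751.

1.48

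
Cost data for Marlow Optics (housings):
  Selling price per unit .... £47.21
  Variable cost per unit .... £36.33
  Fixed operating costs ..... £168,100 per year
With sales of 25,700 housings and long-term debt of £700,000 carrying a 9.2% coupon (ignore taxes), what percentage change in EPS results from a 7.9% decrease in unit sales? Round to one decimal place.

At 25,700 units, contribution = 25,700 × £10.88 = £279,616.00.
EBIT = £279,616.00 − £168,100 = £111,516.00.
Interest = £64,400.00, so EBIT − I = £47,116.00.
Degree of combined leverage = contribution ÷ (EBIT − I) = £279,616.00 ÷ £47,116.00 = 5.9346.
EPS therefore changes by 5.9346 × (-7.9%) = -46.9%.

-46.9%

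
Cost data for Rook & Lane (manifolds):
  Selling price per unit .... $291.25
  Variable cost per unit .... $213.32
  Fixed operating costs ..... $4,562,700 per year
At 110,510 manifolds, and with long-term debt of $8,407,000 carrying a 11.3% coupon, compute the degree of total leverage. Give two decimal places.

Total contribution margin = 110,510 × $77.93 = $8,612,044.30.
Operating income = contribution − fixed costs = $8,612,044.30 − $4,562,700 = $4,049,344.30. Interest = $949,991.00.
DOL = $8,612,044.30 ÷ $4,049,344.30 = 2.1268; DFL = $4,049,344.30 ÷ $3,099,353.30 = 1.3065.
DCL = DOL × DFL = 2.1268 × 1.3065 = 2.7787.

2.78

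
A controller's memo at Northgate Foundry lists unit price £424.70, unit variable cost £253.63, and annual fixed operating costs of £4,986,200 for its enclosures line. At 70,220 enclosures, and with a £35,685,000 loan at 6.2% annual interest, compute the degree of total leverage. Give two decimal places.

Total contribution margin = 70,220 × £171.07 = £12,012,535.40.
Operating income = contribution − fixed costs = £12,012,535.40 − £4,986,200 = £7,026,335.40. Interest = £2,212,470.00, so EBIT − I = £4,813,865.40.
DCL = contribution ÷ (EBIT − I) = £12,012,535.40 ÷ £4,813,865.40 = 2.4954.

2.50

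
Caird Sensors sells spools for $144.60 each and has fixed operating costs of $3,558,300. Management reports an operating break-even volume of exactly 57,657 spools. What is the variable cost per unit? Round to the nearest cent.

Contribution per unit must be FC / Q = $3,558,300 / 57,657 = $61.7150.
Variable cost per unit = $144.60 − $61.7150 = $82.89.

$82.89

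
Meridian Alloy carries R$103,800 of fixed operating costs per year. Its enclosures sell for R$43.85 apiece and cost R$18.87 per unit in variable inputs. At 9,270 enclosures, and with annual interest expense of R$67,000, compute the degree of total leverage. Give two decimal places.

Total contribution margin = 9,270 × R$24.98 = R$231,564.60.
Subtracting fixed costs: EBIT = R$231,564.60 − R$103,800 = R$127,764.60. Interest = R$67,000.00, so EBIT − I = R$60,764.60.
DCL = contribution ÷ (EBIT − I) = R$231,564.60 ÷ R$60,764.60 = 3.8108.

3.81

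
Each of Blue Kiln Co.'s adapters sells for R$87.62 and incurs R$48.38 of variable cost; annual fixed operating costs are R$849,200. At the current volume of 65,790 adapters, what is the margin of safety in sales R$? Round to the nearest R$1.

Contribution margin per unit = R$87.62 − R$48.38 = R$39.24. Break-even units = R$849,200 ÷ R$39.24 = 21,641.18; break-even revenue = 21,641.18 × R$87.62 = R$1,896,200.41.
Actual sales revenue = 65,790 × R$87.62 = R$5,764,519.80.
Margin of safety = R$5,764,519.80 − R$1,896,200.41 = R$3,868,319.

R$3,868,319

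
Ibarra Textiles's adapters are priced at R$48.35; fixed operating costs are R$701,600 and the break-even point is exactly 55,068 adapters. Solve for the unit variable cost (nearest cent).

R$35.61

At break-even, FC = Q × (P − VC), so P − VC = R$701,600 ÷ 55,068 = R$12.7406.
Hence VC = price − CM = R$48.35 − R$12.7406 = R$35.61.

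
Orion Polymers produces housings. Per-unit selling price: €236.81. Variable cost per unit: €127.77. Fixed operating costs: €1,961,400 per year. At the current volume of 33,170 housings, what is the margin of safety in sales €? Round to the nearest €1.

Contribution margin per unit = €236.81 − €127.77 = €109.04. Break-even units = €1,961,400 ÷ €109.04 = 17,987.89; break-even revenue = 17,987.89 × €236.81 = €4,259,713.26.
Current sales = 33,170 × €236.81 = €7,854,987.70.
Margin of safety = €7,854,987.70 − €4,259,713.26 = €3,595,274.

€3,595,274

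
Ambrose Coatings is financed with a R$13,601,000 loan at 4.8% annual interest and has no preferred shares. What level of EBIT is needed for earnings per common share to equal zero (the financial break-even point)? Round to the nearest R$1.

Annual interest = 4.8% × R$13,601,000 = R$652,848.00.
Without preferred stock the financial break-even is simply EBIT = interest = R$652,848.00.

R$652,848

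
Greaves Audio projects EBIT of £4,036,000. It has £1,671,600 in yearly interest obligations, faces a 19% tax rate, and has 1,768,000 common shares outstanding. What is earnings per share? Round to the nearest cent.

£1.08

Interest = £1,671,600.00, so EBT = £4,036,000 − £1,671,600.00 = £2,364,400.00.
Net income = £2,364,400.00 × (1 − 0.19) = £1,915,164.00.
EPS = £1,915,164.00 ÷ 1,768,000 = £1.08.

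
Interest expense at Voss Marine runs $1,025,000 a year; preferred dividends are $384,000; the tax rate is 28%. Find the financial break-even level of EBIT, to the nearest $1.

$1,558,333

Preferred dividends are paid after tax, so their pre-tax equivalent is $384,000 ÷ (1 − 0.28) = $533,333.33.
Financial break-even EBIT = interest + D_p ÷ (1 − t) = $1,025,000 + $533,333.33 = $1,558,333.33.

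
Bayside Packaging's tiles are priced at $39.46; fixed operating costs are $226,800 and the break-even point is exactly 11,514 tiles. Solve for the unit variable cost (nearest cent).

At break-even, FC = Q × (P − VC), so P − VC = $226,800 ÷ 11,514 = $19.6978.
Variable cost per unit = $39.46 − $19.6978 = $19.76.

$19.76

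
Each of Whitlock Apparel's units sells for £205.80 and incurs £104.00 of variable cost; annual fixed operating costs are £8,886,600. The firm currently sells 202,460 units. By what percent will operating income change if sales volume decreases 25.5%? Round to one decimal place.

-44.8%

Contribution at this volume is 202,460 × £101.80 = £20,610,428.00.
Operating income = contribution − fixed costs = £20,610,428.00 − £8,886,600 = £11,723,828.00.
DOL = contribution ÷ EBIT = £20,610,428.00 ÷ £11,723,828.00 = 1.7580.
Operating income changes by 1.7580 × -25.5% = -44.8%.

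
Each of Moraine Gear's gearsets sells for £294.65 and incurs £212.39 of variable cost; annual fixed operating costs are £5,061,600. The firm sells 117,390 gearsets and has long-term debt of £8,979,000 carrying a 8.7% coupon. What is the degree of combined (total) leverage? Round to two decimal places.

Contribution at this volume is 117,390 × £82.26 = £9,656,501.40.
Operating income = contribution − fixed costs = £9,656,501.40 − £5,061,600 = £4,594,901.40. Interest = £781,173.00.
DOL = £9,656,501.40 ÷ £4,594,901.40 = 2.1016; DFL = £4,594,901.40 ÷ £3,813,728.40 = 1.2048.
Combined leverage = 2.1016 × 1.2048 = 2.5320.

2.53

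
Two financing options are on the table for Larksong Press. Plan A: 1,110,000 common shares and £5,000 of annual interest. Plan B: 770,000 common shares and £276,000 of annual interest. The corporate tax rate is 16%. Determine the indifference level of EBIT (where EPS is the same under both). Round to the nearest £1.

£889,735

At indifference, (EBIT − 5,000)(1 − t)/1,110,000 = (EBIT − 276,000)(1 − t)/770,000.
The (1 − t) factor cancels: (EBIT − 5,000) × 770,000 = (EBIT − 276,000) × 1,110,000.
EBIT × (1,110,000 − 770,000) = 276,000 × 1,110,000 − 5,000 × 770,000 = 302,510,000,000, so EBIT = 302,510,000,000 ÷ 340,000 = 889,735.29.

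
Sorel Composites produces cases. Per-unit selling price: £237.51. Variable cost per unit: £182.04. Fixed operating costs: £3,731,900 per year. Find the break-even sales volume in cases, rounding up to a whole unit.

67,278 cases

Each unit contributes £237.51 − £182.04 = £55.47.
Break-even Q = £3,731,900 / £55.47 = 67,277.81 → 67,278 cases.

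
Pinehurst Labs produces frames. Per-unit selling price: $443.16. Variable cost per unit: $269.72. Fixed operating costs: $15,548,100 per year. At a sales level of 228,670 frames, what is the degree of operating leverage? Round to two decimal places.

1.64

Contribution at this volume is 228,670 × $173.44 = $39,660,524.80.
EBIT = $39,660,524.80 − $15,548,100 = $24,112,424.80.
Degree of operating leverage = $39,660,524.80 / $24,112,424.80 = 1.6448.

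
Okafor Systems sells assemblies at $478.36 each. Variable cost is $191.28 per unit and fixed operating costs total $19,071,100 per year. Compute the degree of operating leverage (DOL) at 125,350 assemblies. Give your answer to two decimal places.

2.13

Total contribution margin = 125,350 × $287.08 = $35,985,478.00.
Subtracting fixed costs: EBIT = $35,985,478.00 − $19,071,100 = $16,914,378.00.
DOL = contribution ÷ EBIT = $35,985,478.00 ÷ $16,914,378.00 = 2.1275.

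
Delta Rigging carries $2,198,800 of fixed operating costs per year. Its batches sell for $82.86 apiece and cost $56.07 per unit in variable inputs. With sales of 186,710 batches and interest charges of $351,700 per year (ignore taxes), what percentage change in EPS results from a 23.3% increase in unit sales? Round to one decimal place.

+47.5%

Total contribution margin = 186,710 × $26.79 = $5,001,960.90.
EBIT = $5,001,960.90 − $2,198,800 = $2,803,160.90.
After interest of $351,700.00, pre-tax earnings = $2,451,460.90.
DCL = total CM / (EBIT − I) = $5,001,960.90 / $2,451,460.90 = 2.0404.
EPS therefore changes by 2.0404 × (+23.3%) = +47.5%.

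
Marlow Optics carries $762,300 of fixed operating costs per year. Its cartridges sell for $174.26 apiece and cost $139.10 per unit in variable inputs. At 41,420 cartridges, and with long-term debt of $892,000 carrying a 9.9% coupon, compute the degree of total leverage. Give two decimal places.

Total contribution margin = 41,420 × $35.16 = $1,456,327.20.
Subtracting fixed costs: EBIT = $1,456,327.20 − $762,300 = $694,027.20. Interest = $88,308.00, so EBIT − I = $605,719.20.
Degree of total leverage = total CM / (EBIT − interest) = $1,456,327.20 / $605,719.20 = 2.4043.

2.40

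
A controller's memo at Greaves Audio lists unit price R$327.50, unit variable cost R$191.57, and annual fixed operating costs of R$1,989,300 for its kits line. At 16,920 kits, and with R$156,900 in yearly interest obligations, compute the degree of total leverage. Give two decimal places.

At 16,920 units, contribution = 16,920 × R$135.93 = R$2,299,935.60.
Operating income = contribution − fixed costs = R$2,299,935.60 − R$1,989,300 = R$310,635.60. Interest = R$156,900.00.
DOL = R$2,299,935.60 ÷ R$310,635.60 = 7.4040; DFL = R$310,635.60 ÷ R$153,735.60 = 2.0206.
DCL = DOL × DFL = 7.4040 × 2.0206 = 14.9605.

14.96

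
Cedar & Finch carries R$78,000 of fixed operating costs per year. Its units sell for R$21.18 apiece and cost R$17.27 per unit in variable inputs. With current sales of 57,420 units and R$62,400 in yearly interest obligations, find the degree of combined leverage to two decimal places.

2.67

Total contribution margin = 57,420 × R$3.91 = R$224,512.20.
Subtracting fixed costs: EBIT = R$224,512.20 − R$78,000 = R$146,512.20. Interest = R$62,400.00, so EBIT − I = R$84,112.20.
DCL = contribution ÷ (EBIT − I) = R$224,512.20 ÷ R$84,112.20 = 2.6692.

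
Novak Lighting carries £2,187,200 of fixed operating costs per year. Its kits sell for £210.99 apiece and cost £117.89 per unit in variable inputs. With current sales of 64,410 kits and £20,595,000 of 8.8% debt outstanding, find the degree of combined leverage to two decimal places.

3.00

At 64,410 units, contribution = 64,410 × £93.10 = £5,996,571.00.
EBIT = £5,996,571.00 − £2,187,200 = £3,809,371.00. Interest = £1,812,360.00, so EBIT − I = £1,997,011.00.
DCL = contribution ÷ (EBIT − I) = £5,996,571.00 ÷ £1,997,011.00 = 3.0028.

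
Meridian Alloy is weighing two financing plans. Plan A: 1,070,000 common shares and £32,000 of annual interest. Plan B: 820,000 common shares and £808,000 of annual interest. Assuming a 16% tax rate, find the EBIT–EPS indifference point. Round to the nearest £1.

At indifference, (EBIT − 32,000)(1 − t)/1,070,000 = (EBIT − 808,000)(1 − t)/820,000.
Cancelling (1 − t) and cross-multiplying: 820,000·(EBIT − 32,000) = 1,070,000·(EBIT − 808,000).
EBIT × (1,070,000 − 820,000) = 808,000 × 1,070,000 − 32,000 × 820,000 = 838,320,000,000, so EBIT = 838,320,000,000 ÷ 250,000 = 3,353,280.00.

£3,353,280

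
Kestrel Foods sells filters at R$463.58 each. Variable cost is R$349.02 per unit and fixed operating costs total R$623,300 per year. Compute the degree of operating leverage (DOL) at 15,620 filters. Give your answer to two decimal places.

1.53

At 15,620 units, contribution = 15,620 × R$114.56 = R$1,789,427.20.
Subtracting fixed costs: EBIT = R$1,789,427.20 − R$623,300 = R$1,166,127.20.
So DOL = total CM / EBIT = R$1,789,427.20 / R$1,166,127.20 = 1.5345.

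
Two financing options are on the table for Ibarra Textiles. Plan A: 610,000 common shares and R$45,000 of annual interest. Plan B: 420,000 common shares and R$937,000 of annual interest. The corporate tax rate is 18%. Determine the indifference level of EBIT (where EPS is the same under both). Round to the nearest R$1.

Set EPS_A = EPS_B: (EBIT − R$45,000)(1 − 0.18) ÷ 610,000 = (EBIT − R$937,000)(1 − 0.18) ÷ 420,000.
The (1 − t) factor cancels: (EBIT − 45,000) × 420,000 = (EBIT − 937,000) × 610,000.
EBIT × (610,000 − 420,000) = 937,000 × 610,000 − 45,000 × 420,000 = 552,670,000,000, so EBIT = 552,670,000,000 ÷ 190,000 = 2,908,789.47.

R$2,908,789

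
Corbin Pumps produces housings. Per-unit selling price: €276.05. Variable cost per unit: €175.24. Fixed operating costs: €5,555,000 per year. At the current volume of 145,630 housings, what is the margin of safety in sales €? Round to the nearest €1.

€24,989,796

Contribution margin per unit = €276.05 − €175.24 = €100.81. Break-even units = €5,555,000 ÷ €100.81 = 55,103.66; break-even revenue = 55,103.66 × €276.05 = €15,211,365.44.
Current sales = 145,630 × €276.05 = €40,201,161.50.
Margin of safety = €40,201,161.50 − €15,211,365.44 = €24,989,796.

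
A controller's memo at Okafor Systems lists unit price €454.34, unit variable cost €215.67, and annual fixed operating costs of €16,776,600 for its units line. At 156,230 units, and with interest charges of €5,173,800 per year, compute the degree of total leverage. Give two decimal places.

2.43

Contribution at this volume is 156,230 × €238.67 = €37,287,414.10.
Operating income = contribution − fixed costs = €37,287,414.10 − €16,776,600 = €20,510,814.10. Interest = €5,173,800.00.
DOL = €37,287,414.10 ÷ €20,510,814.10 = 1.8179; DFL = €20,510,814.10 ÷ €15,337,014.10 = 1.3373.
DCL = DOL × DFL = 1.8179 × 1.3373 = 2.4311.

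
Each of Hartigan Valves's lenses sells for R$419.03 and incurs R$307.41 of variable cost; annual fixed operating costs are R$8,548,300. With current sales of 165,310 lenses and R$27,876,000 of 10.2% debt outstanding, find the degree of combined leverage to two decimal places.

Contribution at this volume is 165,310 × R$111.62 = R$18,451,902.20.
Operating income = contribution − fixed costs = R$18,451,902.20 − R$8,548,300 = R$9,903,602.20. Interest = R$2,843,352.00.
DOL = R$18,451,902.20 ÷ R$9,903,602.20 = 1.8632; DFL = R$9,903,602.20 ÷ R$7,060,250.20 = 1.4027.
Combined leverage = 1.8632 × 1.4027 = 2.6135.

2.61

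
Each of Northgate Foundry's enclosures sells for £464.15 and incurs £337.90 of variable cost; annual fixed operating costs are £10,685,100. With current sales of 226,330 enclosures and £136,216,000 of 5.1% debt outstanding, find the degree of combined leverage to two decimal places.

At 226,330 units, contribution = 226,330 × £126.25 = £28,574,162.50.
Subtracting fixed costs: EBIT = £28,574,162.50 − £10,685,100 = £17,889,062.50. Interest = £6,947,016.00.
DOL = £28,574,162.50 ÷ £17,889,062.50 = 1.5973; DFL = £17,889,062.50 ÷ £10,942,046.50 = 1.6349.
Combined leverage = 1.5973 × 1.6349 = 2.6114.

2.61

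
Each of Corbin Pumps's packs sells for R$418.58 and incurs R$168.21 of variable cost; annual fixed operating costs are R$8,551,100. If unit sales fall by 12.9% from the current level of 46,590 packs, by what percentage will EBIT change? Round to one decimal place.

-48.3%

At 46,590 units, contribution = 46,590 × R$250.37 = R$11,664,738.30.
EBIT = R$11,664,738.30 − R$8,551,100 = R$3,113,638.30.
So DOL = total CM / EBIT = R$11,664,738.30 / R$3,113,638.30 = 3.7463.
So EBIT moves 3.7463 × (-12.9%) = -48.3%.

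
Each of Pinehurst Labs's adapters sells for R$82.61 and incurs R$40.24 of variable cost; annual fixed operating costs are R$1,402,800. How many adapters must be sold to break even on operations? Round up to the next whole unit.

Each unit contributes R$82.61 − R$40.24 = R$42.37.
Break-even Q = R$1,402,800 / R$42.37 = 33,108.33 → 33,109 adapters.

33,109 adapters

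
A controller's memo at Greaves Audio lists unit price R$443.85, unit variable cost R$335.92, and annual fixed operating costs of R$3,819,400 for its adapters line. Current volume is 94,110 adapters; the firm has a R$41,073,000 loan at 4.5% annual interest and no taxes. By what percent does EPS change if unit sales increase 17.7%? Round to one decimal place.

Total contribution margin = 94,110 × R$107.93 = R$10,157,292.30.
Operating income = contribution − fixed costs = R$10,157,292.30 − R$3,819,400 = R$6,337,892.30.
After interest of R$1,848,285.00, pre-tax earnings = R$4,489,607.30.
Degree of combined leverage = contribution ÷ (EBIT − I) = R$10,157,292.30 ÷ R$4,489,607.30 = 2.2624.
EPS therefore changes by 2.2624 × (+17.7%) = +40.0%.

+40.0%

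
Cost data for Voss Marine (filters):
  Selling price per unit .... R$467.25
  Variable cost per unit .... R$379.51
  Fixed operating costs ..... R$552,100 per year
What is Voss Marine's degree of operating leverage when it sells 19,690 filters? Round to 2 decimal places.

Total contribution margin = 19,690 × R$87.74 = R$1,727,600.60.
Subtracting fixed costs: EBIT = R$1,727,600.60 − R$552,100 = R$1,175,500.60.
Degree of operating leverage = R$1,727,600.60 / R$1,175,500.60 = 1.4697.

1.47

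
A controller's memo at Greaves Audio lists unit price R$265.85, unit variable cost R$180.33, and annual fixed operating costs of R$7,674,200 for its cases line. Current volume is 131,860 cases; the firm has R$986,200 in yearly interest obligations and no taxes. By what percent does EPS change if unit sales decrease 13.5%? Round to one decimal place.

Contribution at this volume is 131,860 × R$85.52 = R$11,276,667.20.
Subtracting fixed costs: EBIT = R$11,276,667.20 − R$7,674,200 = R$3,602,467.20.
After interest of R$986,200.00, pre-tax earnings = R$2,616,267.20.
DCL = total CM / (EBIT − I) = R$11,276,667.20 / R$2,616,267.20 = 4.3102.
%ΔEPS = DCL × %ΔSales = 4.3102 × -13.5% = -58.2%.

-58.2%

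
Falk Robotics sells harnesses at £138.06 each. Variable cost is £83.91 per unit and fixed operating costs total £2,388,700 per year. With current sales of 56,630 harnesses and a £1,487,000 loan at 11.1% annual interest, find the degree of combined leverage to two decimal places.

5.98

At 56,630 units, contribution = 56,630 × £54.15 = £3,066,514.50.
Subtracting fixed costs: EBIT = £3,066,514.50 − £2,388,700 = £677,814.50. Interest = £165,057.00, so EBIT − I = £512,757.50.
Degree of total leverage = total CM / (EBIT − interest) = £3,066,514.50 / £512,757.50 = 5.9804.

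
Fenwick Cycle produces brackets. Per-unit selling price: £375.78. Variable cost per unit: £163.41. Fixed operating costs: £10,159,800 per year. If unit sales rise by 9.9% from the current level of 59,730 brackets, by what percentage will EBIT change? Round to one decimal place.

Contribution at this volume is 59,730 × £212.37 = £12,684,860.10.
Subtracting fixed costs: EBIT = £12,684,860.10 − £10,159,800 = £2,525,060.10.
DOL = contribution ÷ EBIT = £12,684,860.10 ÷ £2,525,060.10 = 5.0236.
So EBIT moves 5.0236 × (+9.9%) = +49.7%.

+49.7%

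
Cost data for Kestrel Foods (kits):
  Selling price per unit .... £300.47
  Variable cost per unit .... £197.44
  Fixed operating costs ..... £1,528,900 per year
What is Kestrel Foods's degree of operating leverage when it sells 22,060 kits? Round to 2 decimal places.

Total contribution margin = 22,060 × £103.03 = £2,272,841.80.
Operating income = contribution − fixed costs = £2,272,841.80 − £1,528,900 = £743,941.80.
DOL = contribution ÷ EBIT = £2,272,841.80 ÷ £743,941.80 = 3.0551.

3.06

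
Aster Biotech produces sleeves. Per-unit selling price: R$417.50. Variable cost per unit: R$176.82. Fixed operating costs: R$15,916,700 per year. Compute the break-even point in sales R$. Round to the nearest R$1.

R$27,610,197

Contribution margin per unit = R$417.50 − R$176.82 = R$240.68, a CM ratio of R$240.68 ÷ R$417.50 = 0.5765.
Break-even revenue = fixed costs × price ÷ CM = R$15,916,700 × R$417.50 ÷ R$240.68 = R$27,610,197.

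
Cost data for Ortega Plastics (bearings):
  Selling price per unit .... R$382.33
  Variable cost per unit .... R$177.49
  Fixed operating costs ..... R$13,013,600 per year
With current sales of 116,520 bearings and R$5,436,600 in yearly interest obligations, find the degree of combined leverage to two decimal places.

4.41

Contribution at this volume is 116,520 × R$204.84 = R$23,867,956.80.
Subtracting fixed costs: EBIT = R$23,867,956.80 − R$13,013,600 = R$10,854,356.80. Interest = R$5,436,600.00.
DOL = R$23,867,956.80 ÷ R$10,854,356.80 = 2.1989; DFL = R$10,854,356.80 ÷ R$5,417,756.80 = 2.0035.
Combined leverage = 2.1989 × 2.0035 = 4.4055.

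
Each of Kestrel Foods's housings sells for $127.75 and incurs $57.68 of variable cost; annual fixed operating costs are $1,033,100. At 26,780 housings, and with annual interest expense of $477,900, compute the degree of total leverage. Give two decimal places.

5.13

Total contribution margin = 26,780 × $70.07 = $1,876,474.60.
Operating income = contribution − fixed costs = $1,876,474.60 − $1,033,100 = $843,374.60. Interest = $477,900.00, so EBIT − I = $365,474.60.
Degree of total leverage = total CM / (EBIT − interest) = $1,876,474.60 / $365,474.60 = 5.1344.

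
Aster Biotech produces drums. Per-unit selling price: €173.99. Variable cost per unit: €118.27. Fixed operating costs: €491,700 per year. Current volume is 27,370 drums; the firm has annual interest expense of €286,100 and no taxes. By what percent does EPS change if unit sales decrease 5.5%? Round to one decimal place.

Total contribution margin = 27,370 × €55.72 = €1,525,056.40.
Subtracting fixed costs: EBIT = €1,525,056.40 − €491,700 = €1,033,356.40.
After interest of €286,100.00, pre-tax earnings = €747,256.40.
Degree of combined leverage = contribution ÷ (EBIT − I) = €1,525,056.40 ÷ €747,256.40 = 2.0409.
EPS therefore changes by 2.0409 × (-5.5%) = -11.2%.

-11.2%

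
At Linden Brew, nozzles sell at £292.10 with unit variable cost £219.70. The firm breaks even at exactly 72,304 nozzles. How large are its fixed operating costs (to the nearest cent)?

£5,234,809.60

Contribution margin per unit = £292.10 − £219.70 = £72.40.
Since BE = FC / CM, FC = 72,304 × £72.40 = £5,234,809.60.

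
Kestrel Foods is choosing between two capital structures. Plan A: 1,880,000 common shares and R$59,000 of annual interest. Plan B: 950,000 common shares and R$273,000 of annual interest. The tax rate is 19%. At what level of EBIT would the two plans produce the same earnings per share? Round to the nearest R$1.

Set EPS_A = EPS_B: (EBIT − R$59,000)(1 − 0.19) ÷ 1,880,000 = (EBIT − R$273,000)(1 − 0.19) ÷ 950,000.
The (1 − t) factor cancels: (EBIT − 59,000) × 950,000 = (EBIT − 273,000) × 1,880,000.
Solving, EBIT = (273,000·1,880,000 − 59,000·950,000) / (1,880,000 − 950,000) = 457,190,000,000 / 930,000 = 491,602.15.

R$491,602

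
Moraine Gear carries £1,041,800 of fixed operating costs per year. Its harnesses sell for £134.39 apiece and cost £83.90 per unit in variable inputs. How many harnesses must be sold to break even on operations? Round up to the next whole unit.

Each unit contributes £134.39 − £83.90 = £50.49.
Units to break even: £1,041,800 ÷ £50.49 = 20,633.79, rounded up to 20,634.

20,634 harnesses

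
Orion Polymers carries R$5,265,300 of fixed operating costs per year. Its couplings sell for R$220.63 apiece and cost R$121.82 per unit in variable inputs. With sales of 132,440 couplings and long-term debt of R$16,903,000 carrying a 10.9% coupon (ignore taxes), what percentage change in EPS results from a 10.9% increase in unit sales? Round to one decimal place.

+23.9%

Total contribution margin = 132,440 × R$98.81 = R$13,086,396.40.
Operating income = contribution − fixed costs = R$13,086,396.40 − R$5,265,300 = R$7,821,096.40.
Interest = R$1,842,427.00, so EBIT − I = R$5,978,669.40.
DCL = total CM / (EBIT − I) = R$13,086,396.40 / R$5,978,669.40 = 2.1888.
EPS therefore changes by 2.1888 × (+10.9%) = +23.9%.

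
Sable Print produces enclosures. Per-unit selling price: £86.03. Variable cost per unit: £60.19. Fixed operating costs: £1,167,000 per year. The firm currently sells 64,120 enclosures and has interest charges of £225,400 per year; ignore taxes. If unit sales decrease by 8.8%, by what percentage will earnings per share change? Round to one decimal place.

-55.1%

Contribution at this volume is 64,120 × £25.84 = £1,656,860.80.
Operating income = contribution − fixed costs = £1,656,860.80 − £1,167,000 = £489,860.80.
Interest = £225,400.00, so EBIT − I = £264,460.80.
Degree of combined leverage = contribution ÷ (EBIT − I) = £1,656,860.80 ÷ £264,460.80 = 6.2651.
EPS therefore changes by 6.2651 × (-8.8%) = -55.1%.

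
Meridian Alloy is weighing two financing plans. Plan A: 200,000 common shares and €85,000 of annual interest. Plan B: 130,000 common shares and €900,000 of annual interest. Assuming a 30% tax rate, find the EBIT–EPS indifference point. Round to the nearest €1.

At indifference, (EBIT − 85,000)(1 − t)/200,000 = (EBIT − 900,000)(1 − t)/130,000.
Cancelling (1 − t) and cross-multiplying: 130,000·(EBIT − 85,000) = 200,000·(EBIT − 900,000).
Solving, EBIT = (900,000·200,000 − 85,000·130,000) / (200,000 − 130,000) = 168,950,000,000 / 70,000 = 2,413,571.43.

€2,413,571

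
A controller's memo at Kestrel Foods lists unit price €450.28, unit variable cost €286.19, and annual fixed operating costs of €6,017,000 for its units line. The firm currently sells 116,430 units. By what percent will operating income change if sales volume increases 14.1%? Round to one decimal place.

+20.6%

Contribution at this volume is 116,430 × €164.09 = €19,104,998.70.
EBIT = €19,104,998.70 − €6,017,000 = €13,087,998.70.
So DOL = total CM / EBIT = €19,104,998.70 / €13,087,998.70 = 1.4597.
%ΔEBIT = DOL × %ΔSales = 1.4597 × +14.1% = +20.6%.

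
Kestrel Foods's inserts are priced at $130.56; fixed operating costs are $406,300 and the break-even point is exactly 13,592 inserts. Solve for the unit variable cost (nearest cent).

At break-even, FC = Q × (P − VC), so P − VC = $406,300 ÷ 13,592 = $29.8926.
Variable cost per unit = $130.56 − $29.8926 = $100.67.

$100.67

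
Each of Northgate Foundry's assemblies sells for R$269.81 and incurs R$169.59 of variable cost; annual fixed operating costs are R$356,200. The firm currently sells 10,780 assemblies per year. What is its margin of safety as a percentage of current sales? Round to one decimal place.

Unit CM = price − variable cost = R$269.81 − R$169.59 = R$100.22. Break-even units = R$356,200 ÷ R$100.22 = 3,554.18; break-even revenue = 3,554.18 × R$269.81 = R$958,953.52.
Actual sales revenue = 10,780 × R$269.81 = R$2,908,551.80.
Margin of safety = (R$2,908,551.80 − R$958,953.52) ÷ R$2,908,551.80 = 67.0%.

67.0%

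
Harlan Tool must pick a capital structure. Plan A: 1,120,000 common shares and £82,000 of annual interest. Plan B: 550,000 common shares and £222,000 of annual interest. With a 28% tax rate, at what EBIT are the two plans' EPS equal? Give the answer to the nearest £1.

£357,088

Set EPS_A = EPS_B: (EBIT − £82,000)(1 − 0.28) ÷ 1,120,000 = (EBIT − £222,000)(1 − 0.28) ÷ 550,000.
Cancelling (1 − t) and cross-multiplying: 550,000·(EBIT − 82,000) = 1,120,000·(EBIT − 222,000).
Solving, EBIT = (222,000·1,120,000 − 82,000·550,000) / (1,120,000 − 550,000) = 203,540,000,000 / 570,000 = 357,087.72.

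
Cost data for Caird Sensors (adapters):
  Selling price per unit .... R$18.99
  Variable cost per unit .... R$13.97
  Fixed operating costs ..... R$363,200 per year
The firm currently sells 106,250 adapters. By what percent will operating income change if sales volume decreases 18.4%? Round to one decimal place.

-57.7%

Total contribution margin = 106,250 × R$5.02 = R$533,375.00.
Subtracting fixed costs: EBIT = R$533,375.00 − R$363,200 = R$170,175.00.
DOL = contribution ÷ EBIT = R$533,375.00 ÷ R$170,175.00 = 3.1343.
So EBIT moves 3.1343 × (-18.4%) = -57.7%.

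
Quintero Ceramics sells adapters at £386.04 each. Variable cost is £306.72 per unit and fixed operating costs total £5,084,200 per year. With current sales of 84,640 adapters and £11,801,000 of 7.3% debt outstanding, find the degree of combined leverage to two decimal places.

At 84,640 units, contribution = 84,640 × £79.32 = £6,713,644.80.
EBIT = £6,713,644.80 − £5,084,200 = £1,629,444.80. Interest = £861,473.00.
DOL = £6,713,644.80 ÷ £1,629,444.80 = 4.1202; DFL = £1,629,444.80 ÷ £767,971.80 = 2.1218.
DCL = DOL × DFL = 4.1202 × 2.1218 = 8.7422.

8.74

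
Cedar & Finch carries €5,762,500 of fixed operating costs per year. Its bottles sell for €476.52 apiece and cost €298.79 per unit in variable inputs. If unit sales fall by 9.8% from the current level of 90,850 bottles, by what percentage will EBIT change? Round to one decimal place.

-15.2%

Contribution at this volume is 90,850 × €177.73 = €16,146,770.50.
Operating income = contribution − fixed costs = €16,146,770.50 − €5,762,500 = €10,384,270.50.
So DOL = total CM / EBIT = €16,146,770.50 / €10,384,270.50 = 1.5549.
Operating income changes by 1.5549 × -9.8% = -15.2%.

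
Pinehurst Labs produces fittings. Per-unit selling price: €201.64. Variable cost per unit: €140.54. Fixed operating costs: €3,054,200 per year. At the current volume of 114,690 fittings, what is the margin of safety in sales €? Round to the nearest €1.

€13,046,732

Contribution margin per unit = €201.64 − €140.54 = €61.10. Break-even units = €3,054,200 ÷ €61.10 = 49,986.91; break-even revenue = 49,986.91 × €201.64 = €10,079,359.87.
Actual sales revenue = 114,690 × €201.64 = €23,126,091.60.
Margin of safety = €23,126,091.60 − €10,079,359.87 = €13,046,732.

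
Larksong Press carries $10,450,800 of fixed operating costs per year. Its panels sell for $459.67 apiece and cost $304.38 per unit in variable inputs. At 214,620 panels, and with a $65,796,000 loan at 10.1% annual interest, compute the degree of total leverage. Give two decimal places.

Total contribution margin = 214,620 × $155.29 = $33,328,339.80.
Subtracting fixed costs: EBIT = $33,328,339.80 − $10,450,800 = $22,877,539.80. Interest = $6,645,396.00, so EBIT − I = $16,232,143.80.
DCL = contribution ÷ (EBIT − I) = $33,328,339.80 ÷ $16,232,143.80 = 2.0532.

2.05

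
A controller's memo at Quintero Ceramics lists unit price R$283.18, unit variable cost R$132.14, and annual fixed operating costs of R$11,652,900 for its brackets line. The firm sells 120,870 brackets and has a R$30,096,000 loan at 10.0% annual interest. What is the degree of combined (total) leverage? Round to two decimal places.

5.08

Total contribution margin = 120,870 × R$151.04 = R$18,256,204.80.
Operating income = contribution − fixed costs = R$18,256,204.80 − R$11,652,900 = R$6,603,304.80. Interest = R$3,009,600.00.
DOL = R$18,256,204.80 ÷ R$6,603,304.80 = 2.7647; DFL = R$6,603,304.80 ÷ R$3,593,704.80 = 1.8375.
DCL = DOL × DFL = 2.7647 × 1.8375 = 5.0801.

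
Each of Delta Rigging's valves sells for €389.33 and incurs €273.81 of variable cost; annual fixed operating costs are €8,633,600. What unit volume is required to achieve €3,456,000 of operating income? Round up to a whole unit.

104,654 valves

Contribution margin per unit = €389.33 − €273.81 = €115.52.
Need Q such that Q × €115.52 − €8,633,600 = €3,456,000, i.e. Q = €12,089,600 / €115.52 = 104,653.74 → 104,654.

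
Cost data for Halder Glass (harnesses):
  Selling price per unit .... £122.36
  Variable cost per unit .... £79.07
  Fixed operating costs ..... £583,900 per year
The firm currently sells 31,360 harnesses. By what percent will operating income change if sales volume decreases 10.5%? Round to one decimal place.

-18.4%

Contribution at this volume is 31,360 × £43.29 = £1,357,574.40.
Subtracting fixed costs: EBIT = £1,357,574.40 − £583,900 = £773,674.40.
So DOL = total CM / EBIT = £1,357,574.40 / £773,674.40 = 1.7547.
So EBIT moves 1.7547 × (-10.5%) = -18.4%.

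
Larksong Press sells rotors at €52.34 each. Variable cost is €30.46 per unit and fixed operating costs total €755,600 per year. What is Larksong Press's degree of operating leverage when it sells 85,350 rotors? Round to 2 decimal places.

At 85,350 units, contribution = 85,350 × €21.88 = €1,867,458.00.
Operating income = contribution − fixed costs = €1,867,458.00 − €755,600 = €1,111,858.00.
DOL = contribution ÷ EBIT = €1,867,458.00 ÷ €1,111,858.00 = 1.6796.

1.68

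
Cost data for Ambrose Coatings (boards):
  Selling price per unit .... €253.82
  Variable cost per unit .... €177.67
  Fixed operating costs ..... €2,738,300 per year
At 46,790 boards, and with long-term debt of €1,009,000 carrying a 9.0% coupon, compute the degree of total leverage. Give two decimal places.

4.85

Total contribution margin = 46,790 × €76.15 = €3,563,058.50.
Subtracting fixed costs: EBIT = €3,563,058.50 − €2,738,300 = €824,758.50. Interest = €90,810.00.
DOL = €3,563,058.50 ÷ €824,758.50 = 4.3201; DFL = €824,758.50 ÷ €733,948.50 = 1.1237.
DCL = DOL × DFL = 4.3201 × 1.1237 = 4.8545.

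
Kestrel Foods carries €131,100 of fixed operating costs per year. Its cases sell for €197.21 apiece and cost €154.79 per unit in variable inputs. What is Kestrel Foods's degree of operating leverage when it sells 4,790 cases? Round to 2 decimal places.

2.82

At 4,790 units, contribution = 4,790 × €42.42 = €203,191.80.
EBIT = €203,191.80 − €131,100 = €72,091.80.
So DOL = total CM / EBIT = €203,191.80 / €72,091.80 = 2.8185.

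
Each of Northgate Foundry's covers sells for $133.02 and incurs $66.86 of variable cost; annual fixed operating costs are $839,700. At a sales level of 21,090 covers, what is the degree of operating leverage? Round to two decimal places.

Contribution at this volume is 21,090 × $66.16 = $1,395,314.40.
Operating income = contribution − fixed costs = $1,395,314.40 − $839,700 = $555,614.40.
DOL = contribution ÷ EBIT = $1,395,314.40 ÷ $555,614.40 = 2.5113.

2.51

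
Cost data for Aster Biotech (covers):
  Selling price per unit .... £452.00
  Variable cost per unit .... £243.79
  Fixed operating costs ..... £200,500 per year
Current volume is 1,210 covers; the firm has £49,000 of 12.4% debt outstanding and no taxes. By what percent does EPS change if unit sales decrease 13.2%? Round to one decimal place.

Total contribution margin = 1,210 × £208.21 = £251,934.10.
EBIT = £251,934.10 − £200,500 = £51,434.10.
Interest = £6,076.00, so EBIT − I = £45,358.10.
DCL = total CM / (EBIT − I) = £251,934.10 / £45,358.10 = 5.5543.
%ΔEPS = DCL × %ΔSales = 5.5543 × -13.2% = -73.3%.

-73.3%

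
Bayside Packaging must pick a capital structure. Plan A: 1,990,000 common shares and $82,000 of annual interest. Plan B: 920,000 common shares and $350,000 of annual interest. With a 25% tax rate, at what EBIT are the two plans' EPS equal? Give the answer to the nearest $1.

$580,430

At indifference, (EBIT − 82,000)(1 − t)/1,990,000 = (EBIT − 350,000)(1 − t)/920,000.
The (1 − t) factor cancels: (EBIT − 82,000) × 920,000 = (EBIT − 350,000) × 1,990,000.
EBIT × (1,990,000 − 920,000) = 350,000 × 1,990,000 − 82,000 × 920,000 = 621,060,000,000, so EBIT = 621,060,000,000 ÷ 1,070,000 = 580,429.91.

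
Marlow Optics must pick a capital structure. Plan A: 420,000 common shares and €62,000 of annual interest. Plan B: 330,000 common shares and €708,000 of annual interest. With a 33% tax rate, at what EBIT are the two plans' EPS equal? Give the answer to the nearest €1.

Set EPS_A = EPS_B: (EBIT − €62,000)(1 − 0.33) ÷ 420,000 = (EBIT − €708,000)(1 − 0.33) ÷ 330,000.
The (1 − t) factor cancels: (EBIT − 62,000) × 330,000 = (EBIT − 708,000) × 420,000.
EBIT × (420,000 − 330,000) = 708,000 × 420,000 − 62,000 × 330,000 = 276,900,000,000, so EBIT = 276,900,000,000 ÷ 90,000 = 3,076,666.67.

€3,076,667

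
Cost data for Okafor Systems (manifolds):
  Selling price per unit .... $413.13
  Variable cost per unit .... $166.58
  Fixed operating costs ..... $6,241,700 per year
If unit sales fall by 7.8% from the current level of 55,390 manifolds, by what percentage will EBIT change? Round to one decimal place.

Total contribution margin = 55,390 × $246.55 = $13,656,404.50.
Operating income = contribution − fixed costs = $13,656,404.50 − $6,241,700 = $7,414,704.50.
Degree of operating leverage = $13,656,404.50 / $7,414,704.50 = 1.8418.
Operating income changes by 1.8418 × -7.8% = -14.4%.

-14.4%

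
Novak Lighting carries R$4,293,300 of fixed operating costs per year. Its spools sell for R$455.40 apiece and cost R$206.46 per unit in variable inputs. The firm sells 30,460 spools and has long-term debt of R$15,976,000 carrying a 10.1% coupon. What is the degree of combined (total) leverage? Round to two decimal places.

4.52

Total contribution margin = 30,460 × R$248.94 = R$7,582,712.40.
EBIT = R$7,582,712.40 − R$4,293,300 = R$3,289,412.40. Interest = R$1,613,576.00, so EBIT − I = R$1,675,836.40.
DCL = contribution ÷ (EBIT − I) = R$7,582,712.40 ÷ R$1,675,836.40 = 4.5247.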